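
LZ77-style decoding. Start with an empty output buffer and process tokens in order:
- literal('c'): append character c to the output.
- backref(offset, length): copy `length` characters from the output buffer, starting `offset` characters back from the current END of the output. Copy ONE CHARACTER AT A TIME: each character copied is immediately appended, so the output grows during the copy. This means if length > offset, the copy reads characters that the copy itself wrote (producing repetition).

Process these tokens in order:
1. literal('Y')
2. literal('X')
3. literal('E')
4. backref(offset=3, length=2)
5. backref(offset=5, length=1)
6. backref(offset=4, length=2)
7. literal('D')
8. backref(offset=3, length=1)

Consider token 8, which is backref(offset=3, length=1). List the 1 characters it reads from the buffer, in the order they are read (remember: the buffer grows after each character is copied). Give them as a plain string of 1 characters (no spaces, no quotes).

Answer: E

Derivation:
Token 1: literal('Y'). Output: "Y"
Token 2: literal('X'). Output: "YX"
Token 3: literal('E'). Output: "YXE"
Token 4: backref(off=3, len=2). Copied 'YX' from pos 0. Output: "YXEYX"
Token 5: backref(off=5, len=1). Copied 'Y' from pos 0. Output: "YXEYXY"
Token 6: backref(off=4, len=2). Copied 'EY' from pos 2. Output: "YXEYXYEY"
Token 7: literal('D'). Output: "YXEYXYEYD"
Token 8: backref(off=3, len=1). Buffer before: "YXEYXYEYD" (len 9)
  byte 1: read out[6]='E', append. Buffer now: "YXEYXYEYDE"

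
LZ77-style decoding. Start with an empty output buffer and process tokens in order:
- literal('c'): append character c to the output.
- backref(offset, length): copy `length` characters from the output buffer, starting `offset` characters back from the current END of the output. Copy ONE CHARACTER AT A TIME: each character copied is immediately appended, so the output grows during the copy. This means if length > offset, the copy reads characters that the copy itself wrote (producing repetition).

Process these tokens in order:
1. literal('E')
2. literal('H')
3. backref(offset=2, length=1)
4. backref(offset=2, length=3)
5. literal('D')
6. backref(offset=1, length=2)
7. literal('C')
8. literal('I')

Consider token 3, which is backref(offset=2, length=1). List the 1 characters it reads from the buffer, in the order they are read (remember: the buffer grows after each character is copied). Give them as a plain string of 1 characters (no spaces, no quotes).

Token 1: literal('E'). Output: "E"
Token 2: literal('H'). Output: "EH"
Token 3: backref(off=2, len=1). Buffer before: "EH" (len 2)
  byte 1: read out[0]='E', append. Buffer now: "EHE"

Answer: E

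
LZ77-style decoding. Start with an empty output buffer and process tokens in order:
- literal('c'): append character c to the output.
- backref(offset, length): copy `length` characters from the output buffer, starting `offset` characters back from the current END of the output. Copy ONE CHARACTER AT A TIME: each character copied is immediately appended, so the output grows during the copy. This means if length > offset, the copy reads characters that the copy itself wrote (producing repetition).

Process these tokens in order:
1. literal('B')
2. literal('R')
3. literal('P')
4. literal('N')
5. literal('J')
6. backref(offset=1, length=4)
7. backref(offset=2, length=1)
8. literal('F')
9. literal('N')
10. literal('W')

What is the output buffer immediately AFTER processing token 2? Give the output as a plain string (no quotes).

Answer: BR

Derivation:
Token 1: literal('B'). Output: "B"
Token 2: literal('R'). Output: "BR"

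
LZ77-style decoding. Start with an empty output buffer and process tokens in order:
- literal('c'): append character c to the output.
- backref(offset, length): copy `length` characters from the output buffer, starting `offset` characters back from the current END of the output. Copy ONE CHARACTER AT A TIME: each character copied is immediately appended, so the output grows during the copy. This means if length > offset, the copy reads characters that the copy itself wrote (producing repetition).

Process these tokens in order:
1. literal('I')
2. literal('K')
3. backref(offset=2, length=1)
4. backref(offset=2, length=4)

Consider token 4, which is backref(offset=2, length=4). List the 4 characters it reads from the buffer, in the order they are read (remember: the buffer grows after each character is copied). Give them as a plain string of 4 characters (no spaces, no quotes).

Answer: KIKI

Derivation:
Token 1: literal('I'). Output: "I"
Token 2: literal('K'). Output: "IK"
Token 3: backref(off=2, len=1). Copied 'I' from pos 0. Output: "IKI"
Token 4: backref(off=2, len=4). Buffer before: "IKI" (len 3)
  byte 1: read out[1]='K', append. Buffer now: "IKIK"
  byte 2: read out[2]='I', append. Buffer now: "IKIKI"
  byte 3: read out[3]='K', append. Buffer now: "IKIKIK"
  byte 4: read out[4]='I', append. Buffer now: "IKIKIKI"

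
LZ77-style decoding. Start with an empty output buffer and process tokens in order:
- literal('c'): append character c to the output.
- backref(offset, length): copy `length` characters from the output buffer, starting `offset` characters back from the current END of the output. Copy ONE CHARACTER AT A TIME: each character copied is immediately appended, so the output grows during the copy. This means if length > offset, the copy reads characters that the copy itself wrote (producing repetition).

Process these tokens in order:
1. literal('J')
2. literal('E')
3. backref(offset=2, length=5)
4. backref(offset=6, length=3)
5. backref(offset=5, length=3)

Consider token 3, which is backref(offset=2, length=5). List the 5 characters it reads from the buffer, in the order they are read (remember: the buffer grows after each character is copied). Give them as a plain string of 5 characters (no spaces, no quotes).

Answer: JEJEJ

Derivation:
Token 1: literal('J'). Output: "J"
Token 2: literal('E'). Output: "JE"
Token 3: backref(off=2, len=5). Buffer before: "JE" (len 2)
  byte 1: read out[0]='J', append. Buffer now: "JEJ"
  byte 2: read out[1]='E', append. Buffer now: "JEJE"
  byte 3: read out[2]='J', append. Buffer now: "JEJEJ"
  byte 4: read out[3]='E', append. Buffer now: "JEJEJE"
  byte 5: read out[4]='J', append. Buffer now: "JEJEJEJ"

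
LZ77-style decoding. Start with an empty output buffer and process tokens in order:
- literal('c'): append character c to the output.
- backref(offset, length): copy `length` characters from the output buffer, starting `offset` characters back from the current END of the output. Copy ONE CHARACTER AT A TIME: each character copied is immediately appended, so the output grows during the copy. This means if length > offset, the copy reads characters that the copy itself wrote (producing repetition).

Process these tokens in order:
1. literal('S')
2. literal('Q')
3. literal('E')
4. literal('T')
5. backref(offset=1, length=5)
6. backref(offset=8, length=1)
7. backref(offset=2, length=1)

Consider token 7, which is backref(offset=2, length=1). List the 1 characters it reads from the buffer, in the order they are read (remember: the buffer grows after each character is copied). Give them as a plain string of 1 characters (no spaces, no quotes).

Answer: T

Derivation:
Token 1: literal('S'). Output: "S"
Token 2: literal('Q'). Output: "SQ"
Token 3: literal('E'). Output: "SQE"
Token 4: literal('T'). Output: "SQET"
Token 5: backref(off=1, len=5) (overlapping!). Copied 'TTTTT' from pos 3. Output: "SQETTTTTT"
Token 6: backref(off=8, len=1). Copied 'Q' from pos 1. Output: "SQETTTTTTQ"
Token 7: backref(off=2, len=1). Buffer before: "SQETTTTTTQ" (len 10)
  byte 1: read out[8]='T', append. Buffer now: "SQETTTTTTQT"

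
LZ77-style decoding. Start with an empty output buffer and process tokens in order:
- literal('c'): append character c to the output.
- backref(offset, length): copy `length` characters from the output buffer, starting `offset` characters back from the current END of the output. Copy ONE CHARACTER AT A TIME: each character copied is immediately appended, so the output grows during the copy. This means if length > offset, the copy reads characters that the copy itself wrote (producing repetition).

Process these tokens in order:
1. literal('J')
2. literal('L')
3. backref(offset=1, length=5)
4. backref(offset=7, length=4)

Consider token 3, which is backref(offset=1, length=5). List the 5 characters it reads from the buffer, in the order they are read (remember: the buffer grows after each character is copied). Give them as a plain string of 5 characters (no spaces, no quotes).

Answer: LLLLL

Derivation:
Token 1: literal('J'). Output: "J"
Token 2: literal('L'). Output: "JL"
Token 3: backref(off=1, len=5). Buffer before: "JL" (len 2)
  byte 1: read out[1]='L', append. Buffer now: "JLL"
  byte 2: read out[2]='L', append. Buffer now: "JLLL"
  byte 3: read out[3]='L', append. Buffer now: "JLLLL"
  byte 4: read out[4]='L', append. Buffer now: "JLLLLL"
  byte 5: read out[5]='L', append. Buffer now: "JLLLLLL"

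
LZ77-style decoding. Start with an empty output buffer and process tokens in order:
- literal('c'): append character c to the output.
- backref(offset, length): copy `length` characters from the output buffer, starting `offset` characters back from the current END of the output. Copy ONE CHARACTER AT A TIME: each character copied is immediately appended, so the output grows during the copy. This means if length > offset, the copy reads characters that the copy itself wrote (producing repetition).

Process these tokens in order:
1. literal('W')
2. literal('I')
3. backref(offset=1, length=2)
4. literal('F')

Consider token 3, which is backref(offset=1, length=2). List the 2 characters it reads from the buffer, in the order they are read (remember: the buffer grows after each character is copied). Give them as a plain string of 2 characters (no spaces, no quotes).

Answer: II

Derivation:
Token 1: literal('W'). Output: "W"
Token 2: literal('I'). Output: "WI"
Token 3: backref(off=1, len=2). Buffer before: "WI" (len 2)
  byte 1: read out[1]='I', append. Buffer now: "WII"
  byte 2: read out[2]='I', append. Buffer now: "WIII"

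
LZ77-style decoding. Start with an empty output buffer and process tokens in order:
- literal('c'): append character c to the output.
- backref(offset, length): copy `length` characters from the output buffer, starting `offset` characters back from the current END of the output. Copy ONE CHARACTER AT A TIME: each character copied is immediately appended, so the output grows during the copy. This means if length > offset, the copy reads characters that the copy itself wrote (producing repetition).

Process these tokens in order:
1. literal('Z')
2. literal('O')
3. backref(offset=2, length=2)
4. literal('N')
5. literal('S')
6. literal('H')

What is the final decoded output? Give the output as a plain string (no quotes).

Token 1: literal('Z'). Output: "Z"
Token 2: literal('O'). Output: "ZO"
Token 3: backref(off=2, len=2). Copied 'ZO' from pos 0. Output: "ZOZO"
Token 4: literal('N'). Output: "ZOZON"
Token 5: literal('S'). Output: "ZOZONS"
Token 6: literal('H'). Output: "ZOZONSH"

Answer: ZOZONSH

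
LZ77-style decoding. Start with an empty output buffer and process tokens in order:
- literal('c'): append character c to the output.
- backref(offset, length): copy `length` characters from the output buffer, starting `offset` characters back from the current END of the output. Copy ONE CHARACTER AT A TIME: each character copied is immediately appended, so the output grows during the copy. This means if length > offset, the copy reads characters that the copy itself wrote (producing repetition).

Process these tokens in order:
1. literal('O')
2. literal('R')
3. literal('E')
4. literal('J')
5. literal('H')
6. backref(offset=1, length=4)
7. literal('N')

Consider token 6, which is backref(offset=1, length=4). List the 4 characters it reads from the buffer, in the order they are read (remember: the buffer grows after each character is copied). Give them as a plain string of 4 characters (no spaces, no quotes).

Answer: HHHH

Derivation:
Token 1: literal('O'). Output: "O"
Token 2: literal('R'). Output: "OR"
Token 3: literal('E'). Output: "ORE"
Token 4: literal('J'). Output: "OREJ"
Token 5: literal('H'). Output: "OREJH"
Token 6: backref(off=1, len=4). Buffer before: "OREJH" (len 5)
  byte 1: read out[4]='H', append. Buffer now: "OREJHH"
  byte 2: read out[5]='H', append. Buffer now: "OREJHHH"
  byte 3: read out[6]='H', append. Buffer now: "OREJHHHH"
  byte 4: read out[7]='H', append. Buffer now: "OREJHHHHH"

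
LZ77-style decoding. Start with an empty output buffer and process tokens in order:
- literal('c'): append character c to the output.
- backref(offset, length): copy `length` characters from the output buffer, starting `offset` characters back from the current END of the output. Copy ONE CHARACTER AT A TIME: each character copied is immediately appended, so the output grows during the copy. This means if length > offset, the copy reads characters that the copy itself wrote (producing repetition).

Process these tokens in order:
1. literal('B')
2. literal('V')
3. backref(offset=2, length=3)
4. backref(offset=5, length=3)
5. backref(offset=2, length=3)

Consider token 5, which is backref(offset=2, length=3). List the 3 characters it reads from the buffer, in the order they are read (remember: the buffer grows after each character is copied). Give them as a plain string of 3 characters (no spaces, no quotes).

Answer: VBV

Derivation:
Token 1: literal('B'). Output: "B"
Token 2: literal('V'). Output: "BV"
Token 3: backref(off=2, len=3) (overlapping!). Copied 'BVB' from pos 0. Output: "BVBVB"
Token 4: backref(off=5, len=3). Copied 'BVB' from pos 0. Output: "BVBVBBVB"
Token 5: backref(off=2, len=3). Buffer before: "BVBVBBVB" (len 8)
  byte 1: read out[6]='V', append. Buffer now: "BVBVBBVBV"
  byte 2: read out[7]='B', append. Buffer now: "BVBVBBVBVB"
  byte 3: read out[8]='V', append. Buffer now: "BVBVBBVBVBV"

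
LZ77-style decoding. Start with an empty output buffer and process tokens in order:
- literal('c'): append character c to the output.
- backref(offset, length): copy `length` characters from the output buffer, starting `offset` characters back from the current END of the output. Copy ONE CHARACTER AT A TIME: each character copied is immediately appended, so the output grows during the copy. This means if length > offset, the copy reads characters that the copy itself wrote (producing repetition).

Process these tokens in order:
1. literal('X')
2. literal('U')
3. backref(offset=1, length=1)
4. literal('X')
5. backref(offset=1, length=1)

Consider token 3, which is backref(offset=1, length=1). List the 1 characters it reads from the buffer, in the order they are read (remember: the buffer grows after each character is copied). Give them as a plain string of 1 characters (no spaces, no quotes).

Answer: U

Derivation:
Token 1: literal('X'). Output: "X"
Token 2: literal('U'). Output: "XU"
Token 3: backref(off=1, len=1). Buffer before: "XU" (len 2)
  byte 1: read out[1]='U', append. Buffer now: "XUU"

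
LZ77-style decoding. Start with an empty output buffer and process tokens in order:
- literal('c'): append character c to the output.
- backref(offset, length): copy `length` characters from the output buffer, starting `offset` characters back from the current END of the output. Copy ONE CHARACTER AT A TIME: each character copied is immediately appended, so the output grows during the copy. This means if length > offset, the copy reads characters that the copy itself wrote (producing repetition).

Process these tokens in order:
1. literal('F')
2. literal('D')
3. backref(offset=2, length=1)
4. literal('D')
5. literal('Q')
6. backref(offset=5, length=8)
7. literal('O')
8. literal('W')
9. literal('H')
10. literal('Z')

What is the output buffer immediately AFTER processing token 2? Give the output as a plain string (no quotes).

Answer: FD

Derivation:
Token 1: literal('F'). Output: "F"
Token 2: literal('D'). Output: "FD"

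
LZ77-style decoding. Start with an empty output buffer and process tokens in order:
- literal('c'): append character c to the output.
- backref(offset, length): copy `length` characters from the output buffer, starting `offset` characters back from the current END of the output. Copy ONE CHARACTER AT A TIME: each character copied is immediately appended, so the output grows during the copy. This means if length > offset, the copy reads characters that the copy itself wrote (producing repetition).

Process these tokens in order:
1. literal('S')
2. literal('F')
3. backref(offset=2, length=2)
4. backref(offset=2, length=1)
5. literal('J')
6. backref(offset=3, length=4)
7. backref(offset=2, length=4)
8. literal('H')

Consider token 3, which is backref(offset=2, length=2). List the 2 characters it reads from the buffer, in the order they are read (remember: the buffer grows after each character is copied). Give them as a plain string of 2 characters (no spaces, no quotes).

Token 1: literal('S'). Output: "S"
Token 2: literal('F'). Output: "SF"
Token 3: backref(off=2, len=2). Buffer before: "SF" (len 2)
  byte 1: read out[0]='S', append. Buffer now: "SFS"
  byte 2: read out[1]='F', append. Buffer now: "SFSF"

Answer: SF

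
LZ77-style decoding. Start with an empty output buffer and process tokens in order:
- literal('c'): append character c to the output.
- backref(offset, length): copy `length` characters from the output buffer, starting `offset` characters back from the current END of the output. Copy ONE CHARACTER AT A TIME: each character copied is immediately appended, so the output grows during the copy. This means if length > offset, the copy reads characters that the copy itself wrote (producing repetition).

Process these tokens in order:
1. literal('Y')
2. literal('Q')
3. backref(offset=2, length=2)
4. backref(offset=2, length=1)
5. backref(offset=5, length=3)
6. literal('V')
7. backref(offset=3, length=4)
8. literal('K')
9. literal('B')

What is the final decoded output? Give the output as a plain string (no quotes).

Answer: YQYQYYQYVQYVQKB

Derivation:
Token 1: literal('Y'). Output: "Y"
Token 2: literal('Q'). Output: "YQ"
Token 3: backref(off=2, len=2). Copied 'YQ' from pos 0. Output: "YQYQ"
Token 4: backref(off=2, len=1). Copied 'Y' from pos 2. Output: "YQYQY"
Token 5: backref(off=5, len=3). Copied 'YQY' from pos 0. Output: "YQYQYYQY"
Token 6: literal('V'). Output: "YQYQYYQYV"
Token 7: backref(off=3, len=4) (overlapping!). Copied 'QYVQ' from pos 6. Output: "YQYQYYQYVQYVQ"
Token 8: literal('K'). Output: "YQYQYYQYVQYVQK"
Token 9: literal('B'). Output: "YQYQYYQYVQYVQKB"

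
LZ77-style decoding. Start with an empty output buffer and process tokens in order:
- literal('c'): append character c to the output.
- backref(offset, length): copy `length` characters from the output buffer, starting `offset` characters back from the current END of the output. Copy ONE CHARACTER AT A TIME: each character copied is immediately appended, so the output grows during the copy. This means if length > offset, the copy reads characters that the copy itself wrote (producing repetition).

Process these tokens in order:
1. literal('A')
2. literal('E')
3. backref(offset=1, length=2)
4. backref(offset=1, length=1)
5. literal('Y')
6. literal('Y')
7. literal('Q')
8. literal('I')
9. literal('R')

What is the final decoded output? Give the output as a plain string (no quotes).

Token 1: literal('A'). Output: "A"
Token 2: literal('E'). Output: "AE"
Token 3: backref(off=1, len=2) (overlapping!). Copied 'EE' from pos 1. Output: "AEEE"
Token 4: backref(off=1, len=1). Copied 'E' from pos 3. Output: "AEEEE"
Token 5: literal('Y'). Output: "AEEEEY"
Token 6: literal('Y'). Output: "AEEEEYY"
Token 7: literal('Q'). Output: "AEEEEYYQ"
Token 8: literal('I'). Output: "AEEEEYYQI"
Token 9: literal('R'). Output: "AEEEEYYQIR"

Answer: AEEEEYYQIR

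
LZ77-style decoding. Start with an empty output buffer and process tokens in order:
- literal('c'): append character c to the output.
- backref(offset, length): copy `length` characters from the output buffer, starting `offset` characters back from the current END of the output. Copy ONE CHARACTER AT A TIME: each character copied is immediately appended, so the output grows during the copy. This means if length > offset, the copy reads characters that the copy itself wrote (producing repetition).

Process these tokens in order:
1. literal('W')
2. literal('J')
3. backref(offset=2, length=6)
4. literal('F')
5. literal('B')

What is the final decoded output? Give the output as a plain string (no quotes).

Answer: WJWJWJWJFB

Derivation:
Token 1: literal('W'). Output: "W"
Token 2: literal('J'). Output: "WJ"
Token 3: backref(off=2, len=6) (overlapping!). Copied 'WJWJWJ' from pos 0. Output: "WJWJWJWJ"
Token 4: literal('F'). Output: "WJWJWJWJF"
Token 5: literal('B'). Output: "WJWJWJWJFB"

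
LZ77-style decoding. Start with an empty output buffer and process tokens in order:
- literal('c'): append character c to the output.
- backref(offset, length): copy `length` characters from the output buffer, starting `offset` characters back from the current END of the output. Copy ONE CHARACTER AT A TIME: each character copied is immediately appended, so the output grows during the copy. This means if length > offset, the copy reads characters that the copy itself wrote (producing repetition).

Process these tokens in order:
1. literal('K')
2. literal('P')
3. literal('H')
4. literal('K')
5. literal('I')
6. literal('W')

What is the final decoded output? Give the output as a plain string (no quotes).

Answer: KPHKIW

Derivation:
Token 1: literal('K'). Output: "K"
Token 2: literal('P'). Output: "KP"
Token 3: literal('H'). Output: "KPH"
Token 4: literal('K'). Output: "KPHK"
Token 5: literal('I'). Output: "KPHKI"
Token 6: literal('W'). Output: "KPHKIW"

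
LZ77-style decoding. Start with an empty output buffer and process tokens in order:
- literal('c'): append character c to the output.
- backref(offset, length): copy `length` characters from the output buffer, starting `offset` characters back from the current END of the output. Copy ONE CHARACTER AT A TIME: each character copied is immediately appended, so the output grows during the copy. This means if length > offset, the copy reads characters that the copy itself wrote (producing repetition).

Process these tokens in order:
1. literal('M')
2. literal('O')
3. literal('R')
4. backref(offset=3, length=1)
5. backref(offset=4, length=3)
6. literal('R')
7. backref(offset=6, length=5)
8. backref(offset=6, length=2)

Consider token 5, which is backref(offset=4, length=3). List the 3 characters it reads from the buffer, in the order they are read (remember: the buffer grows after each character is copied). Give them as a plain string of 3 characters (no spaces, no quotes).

Answer: MOR

Derivation:
Token 1: literal('M'). Output: "M"
Token 2: literal('O'). Output: "MO"
Token 3: literal('R'). Output: "MOR"
Token 4: backref(off=3, len=1). Copied 'M' from pos 0. Output: "MORM"
Token 5: backref(off=4, len=3). Buffer before: "MORM" (len 4)
  byte 1: read out[0]='M', append. Buffer now: "MORMM"
  byte 2: read out[1]='O', append. Buffer now: "MORMMO"
  byte 3: read out[2]='R', append. Buffer now: "MORMMOR"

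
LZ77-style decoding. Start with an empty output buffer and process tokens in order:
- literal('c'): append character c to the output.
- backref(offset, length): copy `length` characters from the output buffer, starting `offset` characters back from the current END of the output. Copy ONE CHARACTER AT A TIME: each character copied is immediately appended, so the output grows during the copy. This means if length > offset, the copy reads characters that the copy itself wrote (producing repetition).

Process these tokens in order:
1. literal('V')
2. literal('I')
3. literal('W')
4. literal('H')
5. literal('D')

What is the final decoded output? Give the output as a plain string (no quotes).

Token 1: literal('V'). Output: "V"
Token 2: literal('I'). Output: "VI"
Token 3: literal('W'). Output: "VIW"
Token 4: literal('H'). Output: "VIWH"
Token 5: literal('D'). Output: "VIWHD"

Answer: VIWHD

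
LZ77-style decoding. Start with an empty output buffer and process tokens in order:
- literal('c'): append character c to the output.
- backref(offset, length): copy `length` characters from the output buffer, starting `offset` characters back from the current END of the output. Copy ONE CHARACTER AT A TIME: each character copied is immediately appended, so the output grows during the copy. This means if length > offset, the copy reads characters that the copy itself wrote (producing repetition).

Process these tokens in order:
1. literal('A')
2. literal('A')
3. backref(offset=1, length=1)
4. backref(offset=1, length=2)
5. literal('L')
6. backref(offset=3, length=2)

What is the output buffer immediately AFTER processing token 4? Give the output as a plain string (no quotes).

Answer: AAAAA

Derivation:
Token 1: literal('A'). Output: "A"
Token 2: literal('A'). Output: "AA"
Token 3: backref(off=1, len=1). Copied 'A' from pos 1. Output: "AAA"
Token 4: backref(off=1, len=2) (overlapping!). Copied 'AA' from pos 2. Output: "AAAAA"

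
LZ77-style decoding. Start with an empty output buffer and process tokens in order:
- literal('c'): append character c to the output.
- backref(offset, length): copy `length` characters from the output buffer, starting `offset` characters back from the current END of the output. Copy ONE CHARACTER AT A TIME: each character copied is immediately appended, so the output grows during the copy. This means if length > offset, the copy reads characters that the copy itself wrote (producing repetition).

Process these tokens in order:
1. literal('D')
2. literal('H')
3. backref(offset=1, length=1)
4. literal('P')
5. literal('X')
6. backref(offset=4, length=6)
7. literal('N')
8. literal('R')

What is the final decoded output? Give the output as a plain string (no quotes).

Token 1: literal('D'). Output: "D"
Token 2: literal('H'). Output: "DH"
Token 3: backref(off=1, len=1). Copied 'H' from pos 1. Output: "DHH"
Token 4: literal('P'). Output: "DHHP"
Token 5: literal('X'). Output: "DHHPX"
Token 6: backref(off=4, len=6) (overlapping!). Copied 'HHPXHH' from pos 1. Output: "DHHPXHHPXHH"
Token 7: literal('N'). Output: "DHHPXHHPXHHN"
Token 8: literal('R'). Output: "DHHPXHHPXHHNR"

Answer: DHHPXHHPXHHNR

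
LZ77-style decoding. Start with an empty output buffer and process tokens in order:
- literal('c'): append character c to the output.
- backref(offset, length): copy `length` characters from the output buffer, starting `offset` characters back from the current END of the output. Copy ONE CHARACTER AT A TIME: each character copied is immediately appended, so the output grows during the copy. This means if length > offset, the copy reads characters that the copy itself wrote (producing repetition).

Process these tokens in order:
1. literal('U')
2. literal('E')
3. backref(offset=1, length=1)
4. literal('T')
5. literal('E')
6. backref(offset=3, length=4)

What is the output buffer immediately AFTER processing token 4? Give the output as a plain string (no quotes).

Token 1: literal('U'). Output: "U"
Token 2: literal('E'). Output: "UE"
Token 3: backref(off=1, len=1). Copied 'E' from pos 1. Output: "UEE"
Token 4: literal('T'). Output: "UEET"

Answer: UEET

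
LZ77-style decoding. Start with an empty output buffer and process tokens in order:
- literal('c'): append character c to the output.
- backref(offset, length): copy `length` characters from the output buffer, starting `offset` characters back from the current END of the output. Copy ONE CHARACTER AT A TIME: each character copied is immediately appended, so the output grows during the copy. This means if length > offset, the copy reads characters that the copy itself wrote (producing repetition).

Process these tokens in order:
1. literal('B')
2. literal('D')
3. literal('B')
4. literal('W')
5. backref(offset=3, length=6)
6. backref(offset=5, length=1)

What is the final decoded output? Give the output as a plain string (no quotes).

Answer: BDBWDBWDBWB

Derivation:
Token 1: literal('B'). Output: "B"
Token 2: literal('D'). Output: "BD"
Token 3: literal('B'). Output: "BDB"
Token 4: literal('W'). Output: "BDBW"
Token 5: backref(off=3, len=6) (overlapping!). Copied 'DBWDBW' from pos 1. Output: "BDBWDBWDBW"
Token 6: backref(off=5, len=1). Copied 'B' from pos 5. Output: "BDBWDBWDBWB"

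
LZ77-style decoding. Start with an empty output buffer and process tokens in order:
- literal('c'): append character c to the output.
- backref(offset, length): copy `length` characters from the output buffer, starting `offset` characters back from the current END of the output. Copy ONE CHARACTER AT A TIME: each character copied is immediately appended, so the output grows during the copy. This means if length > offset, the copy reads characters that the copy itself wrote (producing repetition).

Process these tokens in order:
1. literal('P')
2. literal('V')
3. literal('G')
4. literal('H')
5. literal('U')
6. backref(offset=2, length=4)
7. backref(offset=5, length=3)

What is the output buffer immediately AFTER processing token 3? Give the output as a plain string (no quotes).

Token 1: literal('P'). Output: "P"
Token 2: literal('V'). Output: "PV"
Token 3: literal('G'). Output: "PVG"

Answer: PVG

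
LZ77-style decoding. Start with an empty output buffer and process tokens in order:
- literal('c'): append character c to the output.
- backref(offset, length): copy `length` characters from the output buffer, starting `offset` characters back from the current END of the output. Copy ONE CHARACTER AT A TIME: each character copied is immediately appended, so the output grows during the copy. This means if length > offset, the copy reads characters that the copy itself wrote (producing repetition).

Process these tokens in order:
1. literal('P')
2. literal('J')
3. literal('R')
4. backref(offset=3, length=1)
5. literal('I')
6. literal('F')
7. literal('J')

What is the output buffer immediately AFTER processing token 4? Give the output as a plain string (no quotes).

Token 1: literal('P'). Output: "P"
Token 2: literal('J'). Output: "PJ"
Token 3: literal('R'). Output: "PJR"
Token 4: backref(off=3, len=1). Copied 'P' from pos 0. Output: "PJRP"

Answer: PJRP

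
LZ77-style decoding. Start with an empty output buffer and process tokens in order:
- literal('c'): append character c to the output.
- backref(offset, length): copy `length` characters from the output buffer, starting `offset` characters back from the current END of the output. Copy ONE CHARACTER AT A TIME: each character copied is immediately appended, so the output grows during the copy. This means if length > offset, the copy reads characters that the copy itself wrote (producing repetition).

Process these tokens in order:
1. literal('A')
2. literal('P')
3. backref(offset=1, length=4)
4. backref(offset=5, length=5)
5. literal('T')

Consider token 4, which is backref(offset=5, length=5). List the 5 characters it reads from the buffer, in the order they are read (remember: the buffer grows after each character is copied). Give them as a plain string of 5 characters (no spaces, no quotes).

Answer: PPPPP

Derivation:
Token 1: literal('A'). Output: "A"
Token 2: literal('P'). Output: "AP"
Token 3: backref(off=1, len=4) (overlapping!). Copied 'PPPP' from pos 1. Output: "APPPPP"
Token 4: backref(off=5, len=5). Buffer before: "APPPPP" (len 6)
  byte 1: read out[1]='P', append. Buffer now: "APPPPPP"
  byte 2: read out[2]='P', append. Buffer now: "APPPPPPP"
  byte 3: read out[3]='P', append. Buffer now: "APPPPPPPP"
  byte 4: read out[4]='P', append. Buffer now: "APPPPPPPPP"
  byte 5: read out[5]='P', append. Buffer now: "APPPPPPPPPP"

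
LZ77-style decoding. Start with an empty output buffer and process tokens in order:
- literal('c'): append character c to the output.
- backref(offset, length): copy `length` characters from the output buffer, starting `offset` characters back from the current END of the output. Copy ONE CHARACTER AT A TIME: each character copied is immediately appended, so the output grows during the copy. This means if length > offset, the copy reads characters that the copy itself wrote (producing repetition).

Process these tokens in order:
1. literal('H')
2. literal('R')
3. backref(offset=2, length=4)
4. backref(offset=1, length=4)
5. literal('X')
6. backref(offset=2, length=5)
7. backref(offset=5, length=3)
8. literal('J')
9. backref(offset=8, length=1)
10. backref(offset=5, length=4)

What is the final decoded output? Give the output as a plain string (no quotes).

Token 1: literal('H'). Output: "H"
Token 2: literal('R'). Output: "HR"
Token 3: backref(off=2, len=4) (overlapping!). Copied 'HRHR' from pos 0. Output: "HRHRHR"
Token 4: backref(off=1, len=4) (overlapping!). Copied 'RRRR' from pos 5. Output: "HRHRHRRRRR"
Token 5: literal('X'). Output: "HRHRHRRRRRX"
Token 6: backref(off=2, len=5) (overlapping!). Copied 'RXRXR' from pos 9. Output: "HRHRHRRRRRXRXRXR"
Token 7: backref(off=5, len=3). Copied 'RXR' from pos 11. Output: "HRHRHRRRRRXRXRXRRXR"
Token 8: literal('J'). Output: "HRHRHRRRRRXRXRXRRXRJ"
Token 9: backref(off=8, len=1). Copied 'X' from pos 12. Output: "HRHRHRRRRRXRXRXRRXRJX"
Token 10: backref(off=5, len=4). Copied 'RXRJ' from pos 16. Output: "HRHRHRRRRRXRXRXRRXRJXRXRJ"

Answer: HRHRHRRRRRXRXRXRRXRJXRXRJ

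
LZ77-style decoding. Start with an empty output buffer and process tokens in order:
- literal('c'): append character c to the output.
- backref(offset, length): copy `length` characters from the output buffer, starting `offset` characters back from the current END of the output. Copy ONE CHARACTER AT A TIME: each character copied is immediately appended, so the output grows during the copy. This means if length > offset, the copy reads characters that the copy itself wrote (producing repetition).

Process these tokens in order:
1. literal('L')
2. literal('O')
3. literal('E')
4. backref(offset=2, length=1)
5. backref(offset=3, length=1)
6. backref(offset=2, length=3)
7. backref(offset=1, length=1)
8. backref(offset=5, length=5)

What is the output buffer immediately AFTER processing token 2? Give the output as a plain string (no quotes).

Answer: LO

Derivation:
Token 1: literal('L'). Output: "L"
Token 2: literal('O'). Output: "LO"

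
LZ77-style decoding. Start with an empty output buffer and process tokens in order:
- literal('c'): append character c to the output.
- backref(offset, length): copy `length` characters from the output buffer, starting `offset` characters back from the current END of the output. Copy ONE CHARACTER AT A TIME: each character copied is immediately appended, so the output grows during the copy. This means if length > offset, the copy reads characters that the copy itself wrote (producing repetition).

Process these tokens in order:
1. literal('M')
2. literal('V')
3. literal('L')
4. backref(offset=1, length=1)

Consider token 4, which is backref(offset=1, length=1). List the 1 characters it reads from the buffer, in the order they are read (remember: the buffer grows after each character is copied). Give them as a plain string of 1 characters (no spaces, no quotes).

Answer: L

Derivation:
Token 1: literal('M'). Output: "M"
Token 2: literal('V'). Output: "MV"
Token 3: literal('L'). Output: "MVL"
Token 4: backref(off=1, len=1). Buffer before: "MVL" (len 3)
  byte 1: read out[2]='L', append. Buffer now: "MVLL"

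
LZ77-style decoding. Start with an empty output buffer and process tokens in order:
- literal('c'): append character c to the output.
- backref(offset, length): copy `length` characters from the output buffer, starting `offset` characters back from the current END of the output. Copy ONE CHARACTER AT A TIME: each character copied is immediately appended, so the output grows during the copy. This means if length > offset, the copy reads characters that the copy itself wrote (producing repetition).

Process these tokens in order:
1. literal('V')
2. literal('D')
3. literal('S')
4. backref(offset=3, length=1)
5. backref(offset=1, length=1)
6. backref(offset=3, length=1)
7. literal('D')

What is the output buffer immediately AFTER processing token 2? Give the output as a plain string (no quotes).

Token 1: literal('V'). Output: "V"
Token 2: literal('D'). Output: "VD"

Answer: VD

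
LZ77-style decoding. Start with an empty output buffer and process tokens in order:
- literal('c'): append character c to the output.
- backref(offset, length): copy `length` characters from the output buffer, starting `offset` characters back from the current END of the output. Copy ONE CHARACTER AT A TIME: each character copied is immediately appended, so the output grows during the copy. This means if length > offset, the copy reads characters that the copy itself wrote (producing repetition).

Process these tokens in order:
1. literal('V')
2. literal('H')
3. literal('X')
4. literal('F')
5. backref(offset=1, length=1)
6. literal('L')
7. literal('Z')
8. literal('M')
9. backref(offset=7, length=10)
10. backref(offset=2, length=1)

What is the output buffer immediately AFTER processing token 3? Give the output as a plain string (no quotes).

Answer: VHX

Derivation:
Token 1: literal('V'). Output: "V"
Token 2: literal('H'). Output: "VH"
Token 3: literal('X'). Output: "VHX"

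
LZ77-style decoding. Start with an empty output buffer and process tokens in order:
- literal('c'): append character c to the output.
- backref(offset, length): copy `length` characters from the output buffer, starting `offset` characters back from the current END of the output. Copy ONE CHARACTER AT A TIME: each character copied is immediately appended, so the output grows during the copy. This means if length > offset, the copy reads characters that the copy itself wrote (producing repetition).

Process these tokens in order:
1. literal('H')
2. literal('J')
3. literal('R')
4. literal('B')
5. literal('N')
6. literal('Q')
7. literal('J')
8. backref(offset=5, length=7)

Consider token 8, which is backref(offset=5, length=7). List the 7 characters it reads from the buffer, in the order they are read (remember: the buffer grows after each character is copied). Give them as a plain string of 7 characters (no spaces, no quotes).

Token 1: literal('H'). Output: "H"
Token 2: literal('J'). Output: "HJ"
Token 3: literal('R'). Output: "HJR"
Token 4: literal('B'). Output: "HJRB"
Token 5: literal('N'). Output: "HJRBN"
Token 6: literal('Q'). Output: "HJRBNQ"
Token 7: literal('J'). Output: "HJRBNQJ"
Token 8: backref(off=5, len=7). Buffer before: "HJRBNQJ" (len 7)
  byte 1: read out[2]='R', append. Buffer now: "HJRBNQJR"
  byte 2: read out[3]='B', append. Buffer now: "HJRBNQJRB"
  byte 3: read out[4]='N', append. Buffer now: "HJRBNQJRBN"
  byte 4: read out[5]='Q', append. Buffer now: "HJRBNQJRBNQ"
  byte 5: read out[6]='J', append. Buffer now: "HJRBNQJRBNQJ"
  byte 6: read out[7]='R', append. Buffer now: "HJRBNQJRBNQJR"
  byte 7: read out[8]='B', append. Buffer now: "HJRBNQJRBNQJRB"

Answer: RBNQJRB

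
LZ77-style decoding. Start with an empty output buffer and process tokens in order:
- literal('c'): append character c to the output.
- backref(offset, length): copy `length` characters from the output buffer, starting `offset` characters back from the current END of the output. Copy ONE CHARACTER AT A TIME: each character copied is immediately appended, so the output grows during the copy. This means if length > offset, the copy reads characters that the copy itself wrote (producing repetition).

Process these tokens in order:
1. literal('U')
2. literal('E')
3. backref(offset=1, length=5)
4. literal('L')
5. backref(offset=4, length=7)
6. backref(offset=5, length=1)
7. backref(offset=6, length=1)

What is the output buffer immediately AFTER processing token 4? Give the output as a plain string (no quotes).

Answer: UEEEEEEL

Derivation:
Token 1: literal('U'). Output: "U"
Token 2: literal('E'). Output: "UE"
Token 3: backref(off=1, len=5) (overlapping!). Copied 'EEEEE' from pos 1. Output: "UEEEEEE"
Token 4: literal('L'). Output: "UEEEEEEL"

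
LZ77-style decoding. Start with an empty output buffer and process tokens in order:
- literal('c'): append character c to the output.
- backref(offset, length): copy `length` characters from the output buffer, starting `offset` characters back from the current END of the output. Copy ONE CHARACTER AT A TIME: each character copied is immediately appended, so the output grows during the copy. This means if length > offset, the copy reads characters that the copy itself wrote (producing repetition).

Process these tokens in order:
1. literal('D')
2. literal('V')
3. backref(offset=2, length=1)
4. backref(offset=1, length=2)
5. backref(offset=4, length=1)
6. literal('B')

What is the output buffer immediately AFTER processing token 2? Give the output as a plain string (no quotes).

Token 1: literal('D'). Output: "D"
Token 2: literal('V'). Output: "DV"

Answer: DV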